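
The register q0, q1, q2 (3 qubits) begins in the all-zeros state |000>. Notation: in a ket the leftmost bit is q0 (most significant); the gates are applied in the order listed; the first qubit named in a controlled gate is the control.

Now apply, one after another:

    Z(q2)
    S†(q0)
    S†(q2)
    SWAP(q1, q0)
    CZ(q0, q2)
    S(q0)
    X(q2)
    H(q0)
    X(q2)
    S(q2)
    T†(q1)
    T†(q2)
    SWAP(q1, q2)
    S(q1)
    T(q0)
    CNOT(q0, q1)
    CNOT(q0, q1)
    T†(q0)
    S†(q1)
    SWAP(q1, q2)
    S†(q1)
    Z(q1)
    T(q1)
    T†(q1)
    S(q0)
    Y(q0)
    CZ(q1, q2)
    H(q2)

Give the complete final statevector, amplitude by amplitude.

After the circuit, the state carries amplitude 1/2 on |000>, 1/2 on |001>, 0 on |010>, 0 on |011>, I/2 on |100>, I/2 on |101>, 0 on |110>, 0 on |111>. Key observation: the block from step 13 through step 20 cancels to the identity and can be dropped.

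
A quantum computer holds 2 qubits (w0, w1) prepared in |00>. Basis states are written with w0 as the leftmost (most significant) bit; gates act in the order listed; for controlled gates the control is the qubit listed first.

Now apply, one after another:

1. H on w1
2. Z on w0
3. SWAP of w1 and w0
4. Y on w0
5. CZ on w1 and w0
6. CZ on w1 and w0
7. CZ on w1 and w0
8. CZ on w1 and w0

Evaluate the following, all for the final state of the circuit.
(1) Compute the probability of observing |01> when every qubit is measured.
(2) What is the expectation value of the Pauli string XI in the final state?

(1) Outcome |01> occurs with probability 0. Key observation: steps 5-8 multiply out to the identity, so the circuit reduces to the remaining gates.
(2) In the final state, XI has expectation -1.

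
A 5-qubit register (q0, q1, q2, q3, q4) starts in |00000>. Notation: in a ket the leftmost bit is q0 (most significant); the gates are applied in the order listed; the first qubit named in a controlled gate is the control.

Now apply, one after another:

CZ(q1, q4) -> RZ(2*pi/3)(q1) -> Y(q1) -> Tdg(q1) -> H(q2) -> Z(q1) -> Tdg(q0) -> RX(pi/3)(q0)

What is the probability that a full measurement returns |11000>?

A full measurement returns |11000> with probability 1/8.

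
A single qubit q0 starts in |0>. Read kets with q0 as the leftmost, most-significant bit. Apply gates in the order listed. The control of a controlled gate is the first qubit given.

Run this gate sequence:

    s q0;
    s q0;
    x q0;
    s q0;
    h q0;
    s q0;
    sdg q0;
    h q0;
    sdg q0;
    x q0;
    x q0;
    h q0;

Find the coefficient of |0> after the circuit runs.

The amplitude on |0> is sqrt(2)/2. Key observation: gates 3-10 undo each other exactly, leaving only the rest of the circuit to track.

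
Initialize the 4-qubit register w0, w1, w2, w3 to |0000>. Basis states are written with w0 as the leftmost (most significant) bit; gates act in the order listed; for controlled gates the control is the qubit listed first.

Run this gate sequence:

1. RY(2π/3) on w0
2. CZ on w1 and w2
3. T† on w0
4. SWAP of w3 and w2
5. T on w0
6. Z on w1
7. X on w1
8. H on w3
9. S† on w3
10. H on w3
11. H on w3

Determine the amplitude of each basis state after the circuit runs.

The final amplitudes are sqrt(2)/4 on |0100>, -sqrt(2)*I/4 on |0101>, sqrt(6)/4 on |1100>, -sqrt(6)*I/4 on |1101>, and 0 on every other basis state.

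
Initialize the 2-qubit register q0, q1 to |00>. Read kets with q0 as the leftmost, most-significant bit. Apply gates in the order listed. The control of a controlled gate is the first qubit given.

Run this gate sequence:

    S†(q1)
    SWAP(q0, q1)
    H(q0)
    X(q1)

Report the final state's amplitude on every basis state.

The resulting statevector has amplitude 0 on |00>, sqrt(2)/2 on |01>, 0 on |10>, sqrt(2)/2 on |11>.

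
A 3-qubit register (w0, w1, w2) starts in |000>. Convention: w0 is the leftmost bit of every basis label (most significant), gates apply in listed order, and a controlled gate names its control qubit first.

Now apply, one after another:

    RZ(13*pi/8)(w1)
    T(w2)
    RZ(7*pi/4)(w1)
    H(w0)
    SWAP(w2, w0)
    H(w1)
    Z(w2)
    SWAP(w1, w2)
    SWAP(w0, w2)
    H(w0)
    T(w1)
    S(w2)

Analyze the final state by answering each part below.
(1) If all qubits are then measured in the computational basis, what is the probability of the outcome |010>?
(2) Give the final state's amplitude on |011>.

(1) A full measurement returns |010> with probability 1/2.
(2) The amplitude on |011> is 0.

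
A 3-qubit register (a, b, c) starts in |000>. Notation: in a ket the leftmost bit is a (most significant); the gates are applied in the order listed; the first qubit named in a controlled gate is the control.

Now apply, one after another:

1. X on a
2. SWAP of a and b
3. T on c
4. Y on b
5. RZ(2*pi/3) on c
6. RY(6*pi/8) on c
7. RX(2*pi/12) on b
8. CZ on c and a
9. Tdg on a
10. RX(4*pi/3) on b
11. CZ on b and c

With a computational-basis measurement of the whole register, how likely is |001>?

The probability of measuring |001> is sqrt(2)/8 + 1/4.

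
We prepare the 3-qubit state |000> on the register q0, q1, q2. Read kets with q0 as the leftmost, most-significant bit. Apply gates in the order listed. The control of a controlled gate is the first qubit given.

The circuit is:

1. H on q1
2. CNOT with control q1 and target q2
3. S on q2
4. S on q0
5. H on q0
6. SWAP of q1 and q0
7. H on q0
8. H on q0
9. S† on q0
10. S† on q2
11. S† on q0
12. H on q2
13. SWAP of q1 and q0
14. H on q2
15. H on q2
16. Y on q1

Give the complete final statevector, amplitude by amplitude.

The final amplitudes are sqrt(2)*I/4 on |000>, -sqrt(2)*I/4 on |001>, sqrt(2)*I/4 on |010>, sqrt(2)*I/4 on |011>, sqrt(2)*I/4 on |100>, -sqrt(2)*I/4 on |101>, sqrt(2)*I/4 on |110>, sqrt(2)*I/4 on |111>.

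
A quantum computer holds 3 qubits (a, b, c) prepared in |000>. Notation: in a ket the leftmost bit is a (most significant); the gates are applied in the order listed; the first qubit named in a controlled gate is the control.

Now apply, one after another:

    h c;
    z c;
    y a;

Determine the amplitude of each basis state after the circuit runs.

The resulting statevector has amplitude sqrt(2)*I/2 on |100>, -sqrt(2)*I/2 on |101>, and 0 on every other basis state.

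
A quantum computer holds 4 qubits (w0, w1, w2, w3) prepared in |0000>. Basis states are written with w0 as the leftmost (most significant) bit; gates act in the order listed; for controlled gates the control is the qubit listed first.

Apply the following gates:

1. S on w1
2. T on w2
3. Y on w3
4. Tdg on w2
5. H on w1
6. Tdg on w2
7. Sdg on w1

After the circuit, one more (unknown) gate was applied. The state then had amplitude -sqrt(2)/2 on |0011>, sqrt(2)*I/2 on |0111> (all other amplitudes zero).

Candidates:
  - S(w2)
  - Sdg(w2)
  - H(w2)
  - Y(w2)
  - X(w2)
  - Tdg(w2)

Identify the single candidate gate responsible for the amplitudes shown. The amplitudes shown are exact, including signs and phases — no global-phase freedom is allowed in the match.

The unique candidate consistent with the amplitudes is Y(w2).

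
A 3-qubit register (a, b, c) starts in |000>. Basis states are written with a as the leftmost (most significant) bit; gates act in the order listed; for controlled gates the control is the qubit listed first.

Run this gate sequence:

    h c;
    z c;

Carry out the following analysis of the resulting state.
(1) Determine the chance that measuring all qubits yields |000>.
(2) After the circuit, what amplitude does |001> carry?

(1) The probability of measuring |000> is 1/2.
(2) The final state's coefficient on |001> equals -sqrt(2)/2.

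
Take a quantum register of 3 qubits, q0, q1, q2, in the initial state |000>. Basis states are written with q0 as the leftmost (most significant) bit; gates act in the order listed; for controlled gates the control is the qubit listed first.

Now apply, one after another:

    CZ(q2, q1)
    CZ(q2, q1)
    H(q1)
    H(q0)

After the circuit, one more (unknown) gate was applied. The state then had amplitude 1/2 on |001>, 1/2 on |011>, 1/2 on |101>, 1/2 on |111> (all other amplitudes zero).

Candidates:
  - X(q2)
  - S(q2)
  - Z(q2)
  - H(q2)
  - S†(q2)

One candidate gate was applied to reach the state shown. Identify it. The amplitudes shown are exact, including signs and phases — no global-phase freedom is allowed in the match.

It was X(q2) that produced the state shown. Key observation: steps 1-2 multiply out to the identity, so the circuit reduces to the remaining gates.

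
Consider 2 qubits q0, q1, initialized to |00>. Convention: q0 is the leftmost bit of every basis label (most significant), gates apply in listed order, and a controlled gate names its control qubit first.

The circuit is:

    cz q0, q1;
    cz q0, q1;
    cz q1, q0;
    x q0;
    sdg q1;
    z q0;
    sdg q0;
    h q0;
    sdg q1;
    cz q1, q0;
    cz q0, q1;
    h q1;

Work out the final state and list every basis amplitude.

The final amplitudes are I/2 on |00>, I/2 on |01>, -I/2 on |10>, -I/2 on |11>.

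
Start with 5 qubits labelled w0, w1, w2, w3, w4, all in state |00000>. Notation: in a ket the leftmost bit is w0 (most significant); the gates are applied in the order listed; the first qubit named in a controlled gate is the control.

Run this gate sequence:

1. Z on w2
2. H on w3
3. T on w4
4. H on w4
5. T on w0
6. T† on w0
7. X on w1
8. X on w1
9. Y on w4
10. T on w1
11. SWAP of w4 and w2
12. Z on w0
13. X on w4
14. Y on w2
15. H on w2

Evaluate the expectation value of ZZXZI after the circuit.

In the final state, ZZXZI has expectation 0.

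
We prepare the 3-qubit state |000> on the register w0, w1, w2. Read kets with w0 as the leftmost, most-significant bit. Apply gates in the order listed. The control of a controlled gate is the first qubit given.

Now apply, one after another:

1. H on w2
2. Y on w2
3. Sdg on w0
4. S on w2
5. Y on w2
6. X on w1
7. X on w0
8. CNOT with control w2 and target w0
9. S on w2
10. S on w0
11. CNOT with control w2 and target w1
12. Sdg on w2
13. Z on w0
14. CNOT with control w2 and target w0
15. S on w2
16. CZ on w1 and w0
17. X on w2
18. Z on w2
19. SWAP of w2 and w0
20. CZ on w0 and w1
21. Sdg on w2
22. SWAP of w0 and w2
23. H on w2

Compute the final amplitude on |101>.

The final state's coefficient on |101> equals 1/2.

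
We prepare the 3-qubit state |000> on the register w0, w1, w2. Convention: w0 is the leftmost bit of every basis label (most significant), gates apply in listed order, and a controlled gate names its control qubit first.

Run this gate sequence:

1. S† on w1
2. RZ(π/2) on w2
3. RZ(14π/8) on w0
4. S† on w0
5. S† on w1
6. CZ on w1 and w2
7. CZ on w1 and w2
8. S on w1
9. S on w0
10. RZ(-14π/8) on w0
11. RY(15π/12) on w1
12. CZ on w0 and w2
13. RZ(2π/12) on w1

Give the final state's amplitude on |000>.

The amplitude on |000> is sqrt(2 - sqrt(2))*exp(2*I*pi/3)/2. Key observation: the block from step 3 through step 10 cancels to the identity and can be dropped.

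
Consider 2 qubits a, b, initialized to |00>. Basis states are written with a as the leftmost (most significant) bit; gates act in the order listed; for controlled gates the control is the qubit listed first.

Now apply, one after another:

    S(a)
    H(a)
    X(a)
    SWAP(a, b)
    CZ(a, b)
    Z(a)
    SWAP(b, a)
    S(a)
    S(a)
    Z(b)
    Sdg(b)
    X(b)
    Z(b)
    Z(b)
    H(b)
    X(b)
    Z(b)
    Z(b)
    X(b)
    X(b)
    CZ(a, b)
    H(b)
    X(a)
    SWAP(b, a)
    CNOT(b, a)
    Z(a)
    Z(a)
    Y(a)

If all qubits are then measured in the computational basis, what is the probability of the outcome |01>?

A full measurement returns |01> with probability 0. Key observation: steps 16-19 multiply out to the identity, so the circuit reduces to the remaining gates.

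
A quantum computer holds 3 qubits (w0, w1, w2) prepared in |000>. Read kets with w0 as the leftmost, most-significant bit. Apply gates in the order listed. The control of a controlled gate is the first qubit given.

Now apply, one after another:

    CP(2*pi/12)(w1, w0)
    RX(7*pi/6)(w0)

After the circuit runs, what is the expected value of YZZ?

The expectation value of YZZ is 1/2.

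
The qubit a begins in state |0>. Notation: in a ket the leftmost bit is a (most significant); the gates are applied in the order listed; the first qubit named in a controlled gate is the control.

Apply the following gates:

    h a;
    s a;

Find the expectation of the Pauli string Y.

The observable Y averages to 1.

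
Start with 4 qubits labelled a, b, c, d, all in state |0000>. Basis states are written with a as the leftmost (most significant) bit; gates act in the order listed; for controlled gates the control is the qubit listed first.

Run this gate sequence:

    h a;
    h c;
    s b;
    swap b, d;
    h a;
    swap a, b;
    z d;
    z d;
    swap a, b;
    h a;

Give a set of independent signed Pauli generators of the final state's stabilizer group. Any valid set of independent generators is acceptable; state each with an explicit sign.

The final state is stabilized by the group generated by +XIII, +IIXI, +IZII, +IIIZ; other independent generating sets are equally valid. Key observation: gates 5-10 undo each other exactly, leaving only the rest of the circuit to track.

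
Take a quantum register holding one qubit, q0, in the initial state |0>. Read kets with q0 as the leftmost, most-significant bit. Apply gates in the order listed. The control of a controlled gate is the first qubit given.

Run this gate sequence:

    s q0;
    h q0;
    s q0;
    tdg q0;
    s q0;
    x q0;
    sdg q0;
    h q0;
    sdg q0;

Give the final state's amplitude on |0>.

|0> carries amplitude -I/2 + exp(3*I*pi/4)/2 in the final state.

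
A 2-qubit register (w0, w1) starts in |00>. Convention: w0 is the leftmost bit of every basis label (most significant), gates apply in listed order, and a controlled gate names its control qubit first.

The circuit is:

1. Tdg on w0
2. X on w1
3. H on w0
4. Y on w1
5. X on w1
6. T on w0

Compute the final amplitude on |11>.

|11> carries amplitude -sqrt(2)*exp(3*I*pi/4)/2 in the final state.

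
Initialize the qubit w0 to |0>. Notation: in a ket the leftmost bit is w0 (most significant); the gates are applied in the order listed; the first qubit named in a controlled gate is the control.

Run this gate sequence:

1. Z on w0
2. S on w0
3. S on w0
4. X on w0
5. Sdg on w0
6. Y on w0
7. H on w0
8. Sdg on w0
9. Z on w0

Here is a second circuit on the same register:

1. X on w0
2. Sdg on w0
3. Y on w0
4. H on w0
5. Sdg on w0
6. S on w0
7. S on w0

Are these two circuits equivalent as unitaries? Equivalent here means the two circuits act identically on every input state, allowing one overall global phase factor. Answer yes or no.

Yes, they are equivalent — the unitaries differ by at most a global phase.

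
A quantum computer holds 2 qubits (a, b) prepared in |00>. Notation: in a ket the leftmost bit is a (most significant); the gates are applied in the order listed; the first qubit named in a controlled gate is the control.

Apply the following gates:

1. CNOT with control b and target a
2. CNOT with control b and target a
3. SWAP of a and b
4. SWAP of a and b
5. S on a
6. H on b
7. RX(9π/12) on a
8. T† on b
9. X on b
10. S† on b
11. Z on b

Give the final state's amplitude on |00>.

The final state's coefficient on |00> equals -sqrt(4 - 2*sqrt(2))*exp(3*I*pi/4)/4. Key observation: steps 1-2 multiply out to the identity, so the circuit reduces to the remaining gates.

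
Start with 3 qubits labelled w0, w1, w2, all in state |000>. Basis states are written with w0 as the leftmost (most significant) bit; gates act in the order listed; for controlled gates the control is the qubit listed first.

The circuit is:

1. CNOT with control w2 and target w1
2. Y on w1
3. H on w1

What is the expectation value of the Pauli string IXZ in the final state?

The expectation value of IXZ is -1.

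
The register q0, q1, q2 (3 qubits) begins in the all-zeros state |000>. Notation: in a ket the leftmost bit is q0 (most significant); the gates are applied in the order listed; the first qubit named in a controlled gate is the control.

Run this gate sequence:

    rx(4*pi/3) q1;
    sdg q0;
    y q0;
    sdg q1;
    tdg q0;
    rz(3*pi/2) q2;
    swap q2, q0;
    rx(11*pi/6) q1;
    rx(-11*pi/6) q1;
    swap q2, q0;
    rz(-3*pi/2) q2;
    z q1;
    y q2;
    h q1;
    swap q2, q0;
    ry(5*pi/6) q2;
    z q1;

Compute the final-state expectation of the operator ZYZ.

In the final state, ZYZ has expectation 0. Key observation: the block from step 6 through step 11 cancels to the identity and can be dropped.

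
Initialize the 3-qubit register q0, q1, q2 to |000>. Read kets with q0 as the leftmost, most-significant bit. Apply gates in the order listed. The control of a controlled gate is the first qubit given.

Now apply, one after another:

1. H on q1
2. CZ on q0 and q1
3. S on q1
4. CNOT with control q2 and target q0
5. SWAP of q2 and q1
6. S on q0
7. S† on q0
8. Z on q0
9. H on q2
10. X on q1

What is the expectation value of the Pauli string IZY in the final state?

The observable IZY averages to 1.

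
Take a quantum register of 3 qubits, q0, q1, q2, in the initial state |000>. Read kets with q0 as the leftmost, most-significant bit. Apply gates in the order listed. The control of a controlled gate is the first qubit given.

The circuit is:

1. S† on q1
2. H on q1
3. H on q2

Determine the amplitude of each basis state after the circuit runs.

After the circuit, the state carries amplitude 1/2 on |000>, 1/2 on |001>, 1/2 on |010>, 1/2 on |011>, 0 on |100>, 0 on |101>, 0 on |110>, 0 on |111>.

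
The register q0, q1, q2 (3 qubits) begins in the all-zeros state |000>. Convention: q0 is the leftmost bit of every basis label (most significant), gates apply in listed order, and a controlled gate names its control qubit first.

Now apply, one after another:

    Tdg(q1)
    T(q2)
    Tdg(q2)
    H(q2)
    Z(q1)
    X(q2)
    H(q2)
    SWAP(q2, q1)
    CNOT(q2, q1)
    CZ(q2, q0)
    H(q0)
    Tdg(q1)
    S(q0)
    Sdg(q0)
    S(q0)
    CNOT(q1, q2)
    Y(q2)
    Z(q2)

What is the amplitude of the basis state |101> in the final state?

|101> carries amplitude sqrt(2)/2 in the final state. Key observation: the block from step 13 through step 14 cancels to the identity and can be dropped.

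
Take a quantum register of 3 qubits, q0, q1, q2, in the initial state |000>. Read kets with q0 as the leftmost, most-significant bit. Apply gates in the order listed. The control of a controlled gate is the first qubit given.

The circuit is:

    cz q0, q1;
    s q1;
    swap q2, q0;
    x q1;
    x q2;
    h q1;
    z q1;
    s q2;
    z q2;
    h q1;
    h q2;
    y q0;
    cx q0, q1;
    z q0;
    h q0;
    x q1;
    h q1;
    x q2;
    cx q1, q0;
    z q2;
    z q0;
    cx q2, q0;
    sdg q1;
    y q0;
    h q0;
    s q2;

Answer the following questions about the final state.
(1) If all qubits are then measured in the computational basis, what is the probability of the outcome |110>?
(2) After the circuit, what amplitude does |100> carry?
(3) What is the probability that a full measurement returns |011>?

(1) Outcome |110> occurs with probability 1/4.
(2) |100> carries amplitude -I/2 in the final state.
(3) A full measurement returns |011> with probability 0.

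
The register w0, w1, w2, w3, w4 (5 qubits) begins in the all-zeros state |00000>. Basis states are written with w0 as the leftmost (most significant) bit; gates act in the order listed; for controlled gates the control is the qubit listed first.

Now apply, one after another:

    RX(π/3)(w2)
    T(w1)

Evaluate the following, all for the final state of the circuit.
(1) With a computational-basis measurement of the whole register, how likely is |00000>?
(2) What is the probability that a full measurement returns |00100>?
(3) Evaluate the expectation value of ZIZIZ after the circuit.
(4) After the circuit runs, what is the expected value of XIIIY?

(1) A full measurement returns |00000> with probability 3/4.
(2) A full measurement returns |00100> with probability 1/4.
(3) The expectation value of ZIZIZ is 1/2.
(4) The expectation value of XIIIY is 0.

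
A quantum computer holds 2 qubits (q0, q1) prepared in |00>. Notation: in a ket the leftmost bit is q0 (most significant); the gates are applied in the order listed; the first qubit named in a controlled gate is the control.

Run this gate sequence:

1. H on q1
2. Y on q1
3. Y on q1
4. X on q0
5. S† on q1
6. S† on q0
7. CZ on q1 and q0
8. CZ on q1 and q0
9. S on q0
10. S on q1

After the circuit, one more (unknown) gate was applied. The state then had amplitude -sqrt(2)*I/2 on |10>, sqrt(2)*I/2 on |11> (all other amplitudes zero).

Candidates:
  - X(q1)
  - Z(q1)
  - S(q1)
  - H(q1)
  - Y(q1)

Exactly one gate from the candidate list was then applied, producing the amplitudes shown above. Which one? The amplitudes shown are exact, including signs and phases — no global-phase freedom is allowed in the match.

It was Y(q1) that produced the state shown.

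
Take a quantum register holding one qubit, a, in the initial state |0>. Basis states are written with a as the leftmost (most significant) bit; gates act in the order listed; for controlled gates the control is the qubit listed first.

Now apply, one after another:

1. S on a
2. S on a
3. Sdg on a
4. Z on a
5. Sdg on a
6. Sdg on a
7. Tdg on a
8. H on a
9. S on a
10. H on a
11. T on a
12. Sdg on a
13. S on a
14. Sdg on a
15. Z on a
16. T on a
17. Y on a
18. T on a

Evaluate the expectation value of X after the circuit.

In the final state, X has expectation -sqrt(2)/2. Key observation: gates 13-14 undo each other exactly, leaving only the rest of the circuit to track.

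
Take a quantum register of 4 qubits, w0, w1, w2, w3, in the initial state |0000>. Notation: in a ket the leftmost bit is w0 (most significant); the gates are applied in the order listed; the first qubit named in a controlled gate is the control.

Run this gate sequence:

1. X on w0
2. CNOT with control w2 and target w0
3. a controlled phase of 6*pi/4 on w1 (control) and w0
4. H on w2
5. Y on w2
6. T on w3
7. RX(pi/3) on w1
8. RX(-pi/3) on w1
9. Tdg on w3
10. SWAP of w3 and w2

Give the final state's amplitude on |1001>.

|1001> carries amplitude sqrt(2)*I/2 in the final state. Key observation: steps 6-9 multiply out to the identity, so the circuit reduces to the remaining gates.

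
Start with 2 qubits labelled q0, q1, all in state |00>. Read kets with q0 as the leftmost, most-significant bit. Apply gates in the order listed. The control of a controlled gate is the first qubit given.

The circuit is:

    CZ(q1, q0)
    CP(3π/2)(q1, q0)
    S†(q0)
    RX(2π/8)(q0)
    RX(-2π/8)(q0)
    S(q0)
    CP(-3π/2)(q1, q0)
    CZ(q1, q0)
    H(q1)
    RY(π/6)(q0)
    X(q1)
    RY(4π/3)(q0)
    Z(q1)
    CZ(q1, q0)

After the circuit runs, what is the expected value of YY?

The expectation value of YY is 1. Key observation: the block from step 2 through step 7 cancels to the identity and can be dropped.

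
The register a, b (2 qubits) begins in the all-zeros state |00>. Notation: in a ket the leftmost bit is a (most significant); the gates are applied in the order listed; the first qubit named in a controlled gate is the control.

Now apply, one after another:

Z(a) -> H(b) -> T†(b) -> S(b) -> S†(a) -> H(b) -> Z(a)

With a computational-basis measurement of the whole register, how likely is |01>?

A full measurement returns |01> with probability 1/2 - sqrt(2)/4.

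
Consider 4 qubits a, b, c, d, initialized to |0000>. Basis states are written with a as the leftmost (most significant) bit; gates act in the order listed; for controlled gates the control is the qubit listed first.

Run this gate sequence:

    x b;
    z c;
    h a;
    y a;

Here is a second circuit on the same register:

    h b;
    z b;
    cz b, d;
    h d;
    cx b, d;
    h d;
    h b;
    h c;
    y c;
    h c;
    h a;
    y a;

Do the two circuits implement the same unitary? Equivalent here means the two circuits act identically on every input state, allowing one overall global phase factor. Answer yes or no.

No, they are not equivalent — no single phase factor reconciles the two unitaries.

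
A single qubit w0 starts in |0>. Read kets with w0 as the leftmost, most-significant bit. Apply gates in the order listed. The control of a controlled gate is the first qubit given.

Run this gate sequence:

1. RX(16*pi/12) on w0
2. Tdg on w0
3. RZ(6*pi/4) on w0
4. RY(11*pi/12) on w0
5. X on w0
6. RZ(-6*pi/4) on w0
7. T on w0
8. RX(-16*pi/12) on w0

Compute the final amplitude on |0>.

|0> carries amplitude -sqrt(3*sqrt(2) + 6)/8 - 3*sqrt(4 - 2*sqrt(2))/16 - sqrt(2 - sqrt(2))/8 + sqrt(6*sqrt(2) + 12)/16 in the final state.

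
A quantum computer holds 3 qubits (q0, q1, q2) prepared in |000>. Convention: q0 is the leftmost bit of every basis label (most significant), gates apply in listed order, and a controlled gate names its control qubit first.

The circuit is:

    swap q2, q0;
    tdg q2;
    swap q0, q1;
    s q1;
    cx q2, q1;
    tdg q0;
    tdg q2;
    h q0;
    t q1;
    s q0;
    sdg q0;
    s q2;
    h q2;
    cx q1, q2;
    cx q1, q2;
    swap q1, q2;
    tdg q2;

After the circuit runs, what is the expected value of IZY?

The observable IZY averages to 0. Key observation: steps 10-11 multiply out to the identity, so the circuit reduces to the remaining gates.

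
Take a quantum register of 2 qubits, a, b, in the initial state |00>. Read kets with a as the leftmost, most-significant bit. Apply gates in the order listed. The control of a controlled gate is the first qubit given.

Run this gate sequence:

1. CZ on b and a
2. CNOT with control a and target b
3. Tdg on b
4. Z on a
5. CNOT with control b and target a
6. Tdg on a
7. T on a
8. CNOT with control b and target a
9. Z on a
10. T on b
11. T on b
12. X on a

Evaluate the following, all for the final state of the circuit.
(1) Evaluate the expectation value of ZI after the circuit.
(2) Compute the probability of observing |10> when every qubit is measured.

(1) The expectation value of ZI is -1. Key observation: gates 3-10 undo each other exactly, leaving only the rest of the circuit to track.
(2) A full measurement returns |10> with probability 1.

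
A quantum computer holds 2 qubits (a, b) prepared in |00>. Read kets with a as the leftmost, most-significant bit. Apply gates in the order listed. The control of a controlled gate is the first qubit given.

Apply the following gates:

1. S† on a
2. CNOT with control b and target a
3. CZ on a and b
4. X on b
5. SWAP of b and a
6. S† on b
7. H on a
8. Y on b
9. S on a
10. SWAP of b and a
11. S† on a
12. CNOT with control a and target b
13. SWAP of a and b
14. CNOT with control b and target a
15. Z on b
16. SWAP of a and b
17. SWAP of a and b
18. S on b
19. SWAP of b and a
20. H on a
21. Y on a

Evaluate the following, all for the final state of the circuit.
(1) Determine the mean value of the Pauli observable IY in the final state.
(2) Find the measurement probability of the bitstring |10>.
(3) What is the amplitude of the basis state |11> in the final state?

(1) In the final state, IY has expectation -1.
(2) The probability of measuring |10> is 1/4.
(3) The amplitude on |11> is -I/2.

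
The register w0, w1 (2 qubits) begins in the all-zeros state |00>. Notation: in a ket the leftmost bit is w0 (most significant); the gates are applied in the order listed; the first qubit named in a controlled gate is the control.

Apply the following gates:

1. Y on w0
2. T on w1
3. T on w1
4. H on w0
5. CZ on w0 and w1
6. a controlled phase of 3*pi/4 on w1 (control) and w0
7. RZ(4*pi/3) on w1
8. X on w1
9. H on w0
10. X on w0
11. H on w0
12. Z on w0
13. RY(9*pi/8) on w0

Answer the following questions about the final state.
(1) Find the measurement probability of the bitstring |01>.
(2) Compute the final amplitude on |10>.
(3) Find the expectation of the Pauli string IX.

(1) Outcome |01> occurs with probability 1/2 - sqrt(2 - sqrt(2))/4. Key observation: steps 9-12 multiply out to the identity, so the circuit reduces to the remaining gates.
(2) The amplitude on |10> is 0.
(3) The expectation value of IX is 0.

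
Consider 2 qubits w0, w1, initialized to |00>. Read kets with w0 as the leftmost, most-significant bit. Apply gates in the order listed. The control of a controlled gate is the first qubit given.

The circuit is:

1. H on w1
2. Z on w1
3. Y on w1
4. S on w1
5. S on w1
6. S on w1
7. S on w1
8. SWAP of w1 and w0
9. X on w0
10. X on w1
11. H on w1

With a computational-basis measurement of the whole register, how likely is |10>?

Outcome |10> occurs with probability 1/4. Key observation: steps 4-7 multiply out to the identity, so the circuit reduces to the remaining gates.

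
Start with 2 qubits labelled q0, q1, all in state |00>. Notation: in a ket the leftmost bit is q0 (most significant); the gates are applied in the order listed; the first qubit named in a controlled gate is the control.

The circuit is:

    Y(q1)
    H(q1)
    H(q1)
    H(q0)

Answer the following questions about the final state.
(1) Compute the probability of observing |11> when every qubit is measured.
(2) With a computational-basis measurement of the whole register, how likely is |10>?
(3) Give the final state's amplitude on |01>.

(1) The probability of measuring |11> is 1/2. Key observation: the block from step 2 through step 3 cancels to the identity and can be dropped.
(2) Outcome |10> occurs with probability 0.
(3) |01> carries amplitude sqrt(2)*I/2 in the final state.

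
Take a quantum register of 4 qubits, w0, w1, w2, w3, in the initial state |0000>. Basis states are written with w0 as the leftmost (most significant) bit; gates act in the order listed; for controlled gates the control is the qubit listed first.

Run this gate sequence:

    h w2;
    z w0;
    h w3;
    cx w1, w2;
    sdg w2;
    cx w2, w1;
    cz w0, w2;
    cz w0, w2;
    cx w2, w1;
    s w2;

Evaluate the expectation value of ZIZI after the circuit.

The expectation value of ZIZI is 0. Key observation: steps 5-10 multiply out to the identity, so the circuit reduces to the remaining gates.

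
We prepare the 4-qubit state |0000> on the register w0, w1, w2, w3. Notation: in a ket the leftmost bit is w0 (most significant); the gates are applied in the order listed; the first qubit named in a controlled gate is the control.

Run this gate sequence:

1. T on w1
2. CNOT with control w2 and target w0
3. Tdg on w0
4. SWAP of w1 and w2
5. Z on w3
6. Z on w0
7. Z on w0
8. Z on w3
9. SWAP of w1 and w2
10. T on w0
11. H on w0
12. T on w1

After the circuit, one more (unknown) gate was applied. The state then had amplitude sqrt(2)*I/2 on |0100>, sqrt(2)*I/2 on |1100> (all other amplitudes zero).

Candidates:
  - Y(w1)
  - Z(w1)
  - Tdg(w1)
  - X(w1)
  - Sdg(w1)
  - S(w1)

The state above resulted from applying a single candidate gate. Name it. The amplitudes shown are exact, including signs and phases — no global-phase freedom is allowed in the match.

The unique candidate consistent with the amplitudes is Y(w1). Key observation: the block from step 3 through step 10 cancels to the identity and can be dropped.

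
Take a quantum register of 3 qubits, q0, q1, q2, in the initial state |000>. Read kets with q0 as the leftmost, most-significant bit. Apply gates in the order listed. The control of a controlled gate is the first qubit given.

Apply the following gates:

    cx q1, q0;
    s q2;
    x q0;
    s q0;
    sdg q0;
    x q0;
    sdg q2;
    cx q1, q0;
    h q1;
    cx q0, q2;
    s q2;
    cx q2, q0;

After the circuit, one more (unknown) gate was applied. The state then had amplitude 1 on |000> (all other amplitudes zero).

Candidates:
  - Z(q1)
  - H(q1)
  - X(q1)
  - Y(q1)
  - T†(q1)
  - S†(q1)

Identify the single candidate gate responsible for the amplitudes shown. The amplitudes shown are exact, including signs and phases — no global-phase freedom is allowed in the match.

It was H(q1) that produced the state shown. Key observation: gates 1-8 undo each other exactly, leaving only the rest of the circuit to track.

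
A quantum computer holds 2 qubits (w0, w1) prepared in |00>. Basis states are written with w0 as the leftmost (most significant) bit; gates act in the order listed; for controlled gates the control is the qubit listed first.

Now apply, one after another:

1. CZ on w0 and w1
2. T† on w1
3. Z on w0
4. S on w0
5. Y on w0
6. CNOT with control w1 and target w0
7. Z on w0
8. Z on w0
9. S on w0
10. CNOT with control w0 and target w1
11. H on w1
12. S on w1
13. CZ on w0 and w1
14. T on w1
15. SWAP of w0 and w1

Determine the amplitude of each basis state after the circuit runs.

After the circuit, the state carries amplitude 0 on |00>, -sqrt(2)/2 on |01>, 0 on |10>, -sqrt(2)*exp(3*I*pi/4)/2 on |11>.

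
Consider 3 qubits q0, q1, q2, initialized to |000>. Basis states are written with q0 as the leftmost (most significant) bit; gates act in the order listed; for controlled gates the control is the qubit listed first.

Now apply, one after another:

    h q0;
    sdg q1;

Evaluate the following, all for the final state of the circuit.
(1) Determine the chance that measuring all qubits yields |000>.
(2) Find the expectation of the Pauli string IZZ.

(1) Outcome |000> occurs with probability 1/2.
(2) In the final state, IZZ has expectation 1.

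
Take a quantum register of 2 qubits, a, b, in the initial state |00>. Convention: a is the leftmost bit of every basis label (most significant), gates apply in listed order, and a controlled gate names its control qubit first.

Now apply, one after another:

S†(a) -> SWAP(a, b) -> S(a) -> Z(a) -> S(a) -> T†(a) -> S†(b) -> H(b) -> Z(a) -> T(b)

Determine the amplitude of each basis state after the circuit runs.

The final amplitudes are sqrt(2)/2 on |00>, sqrt(2)*exp(I*pi/4)/2 on |01>, 0 on |10>, 0 on |11>.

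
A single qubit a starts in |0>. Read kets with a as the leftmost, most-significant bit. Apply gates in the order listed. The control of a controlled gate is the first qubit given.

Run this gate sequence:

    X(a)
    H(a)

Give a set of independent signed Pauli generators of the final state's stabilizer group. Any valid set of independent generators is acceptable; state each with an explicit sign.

The final state is stabilized by the group generated by -X; other independent generating sets are equally valid.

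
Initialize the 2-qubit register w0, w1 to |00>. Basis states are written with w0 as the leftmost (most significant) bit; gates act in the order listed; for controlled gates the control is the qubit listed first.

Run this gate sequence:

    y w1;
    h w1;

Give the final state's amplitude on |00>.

The amplitude on |00> is sqrt(2)*I/2.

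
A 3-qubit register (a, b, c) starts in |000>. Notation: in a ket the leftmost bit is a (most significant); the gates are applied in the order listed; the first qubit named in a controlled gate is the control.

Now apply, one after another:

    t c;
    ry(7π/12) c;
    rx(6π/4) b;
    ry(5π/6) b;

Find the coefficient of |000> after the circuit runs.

The final state's coefficient on |000> equals -3*sqrt(sqrt(2) + 2)/16 - sqrt(2 - sqrt(2))/16 + sqrt(6 - 3*sqrt(2))/16 + sqrt(3*sqrt(2) + 6)/16 - I*sqrt(6 - 3*sqrt(2))/16 - I*sqrt(2 - sqrt(2))/16 + I*sqrt(3*sqrt(2) + 6)/16 + 3*I*sqrt(sqrt(2) + 2)/16.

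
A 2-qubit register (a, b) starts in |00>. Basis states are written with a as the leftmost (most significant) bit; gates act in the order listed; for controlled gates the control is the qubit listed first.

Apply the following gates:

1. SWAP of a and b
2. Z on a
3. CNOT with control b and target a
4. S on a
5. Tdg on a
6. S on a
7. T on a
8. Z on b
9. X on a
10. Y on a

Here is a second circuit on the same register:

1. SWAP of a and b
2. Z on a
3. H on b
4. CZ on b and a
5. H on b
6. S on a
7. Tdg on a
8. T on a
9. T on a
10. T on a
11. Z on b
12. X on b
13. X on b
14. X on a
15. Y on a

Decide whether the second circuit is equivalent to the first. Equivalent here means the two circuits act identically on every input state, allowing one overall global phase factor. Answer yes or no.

No — the two circuits implement different unitaries, even allowing a global phase.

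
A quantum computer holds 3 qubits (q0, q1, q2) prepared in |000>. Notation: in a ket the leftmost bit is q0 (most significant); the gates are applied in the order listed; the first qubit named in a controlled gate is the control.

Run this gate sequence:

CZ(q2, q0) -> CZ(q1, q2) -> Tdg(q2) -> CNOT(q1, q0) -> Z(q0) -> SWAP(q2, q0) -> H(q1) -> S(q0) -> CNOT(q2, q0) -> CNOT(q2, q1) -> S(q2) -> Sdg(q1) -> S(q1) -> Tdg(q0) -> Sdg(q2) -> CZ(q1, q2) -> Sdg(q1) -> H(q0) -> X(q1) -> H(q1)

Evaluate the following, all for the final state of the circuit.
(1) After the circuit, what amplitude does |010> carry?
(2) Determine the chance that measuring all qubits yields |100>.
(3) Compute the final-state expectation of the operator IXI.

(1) |010> carries amplitude sqrt(2)*(-1 - I)/4 in the final state.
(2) The probability of measuring |100> is 1/4.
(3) The expectation value of IXI is 0.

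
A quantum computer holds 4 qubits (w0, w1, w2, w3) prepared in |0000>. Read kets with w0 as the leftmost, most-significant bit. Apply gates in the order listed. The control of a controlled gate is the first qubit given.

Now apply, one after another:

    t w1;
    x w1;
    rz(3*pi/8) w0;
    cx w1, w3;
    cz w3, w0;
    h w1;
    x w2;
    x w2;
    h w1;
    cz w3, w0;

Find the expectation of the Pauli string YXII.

The expectation value of YXII is 0.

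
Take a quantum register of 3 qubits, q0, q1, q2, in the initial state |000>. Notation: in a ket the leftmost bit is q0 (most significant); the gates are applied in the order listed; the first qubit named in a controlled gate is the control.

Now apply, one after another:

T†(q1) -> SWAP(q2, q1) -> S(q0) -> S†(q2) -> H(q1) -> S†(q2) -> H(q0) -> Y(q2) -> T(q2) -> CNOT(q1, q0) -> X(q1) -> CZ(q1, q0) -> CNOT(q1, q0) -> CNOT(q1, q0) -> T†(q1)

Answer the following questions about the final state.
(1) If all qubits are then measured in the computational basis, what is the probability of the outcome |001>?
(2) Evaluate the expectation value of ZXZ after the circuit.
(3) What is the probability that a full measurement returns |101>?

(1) The probability of measuring |001> is 1/4. Key observation: gates 13-14 undo each other exactly, leaving only the rest of the circuit to track.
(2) The expectation value of ZXZ is -sqrt(2)/2.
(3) The probability of measuring |101> is 1/4.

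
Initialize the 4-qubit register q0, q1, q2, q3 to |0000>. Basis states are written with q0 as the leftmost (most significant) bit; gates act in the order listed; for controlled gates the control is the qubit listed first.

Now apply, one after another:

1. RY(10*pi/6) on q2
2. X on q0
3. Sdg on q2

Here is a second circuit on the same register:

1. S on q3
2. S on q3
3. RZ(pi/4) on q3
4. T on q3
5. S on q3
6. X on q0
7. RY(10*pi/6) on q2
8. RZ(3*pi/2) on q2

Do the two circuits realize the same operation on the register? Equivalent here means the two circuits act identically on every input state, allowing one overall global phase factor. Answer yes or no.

Yes — the two circuits implement the same unitary up to a global phase.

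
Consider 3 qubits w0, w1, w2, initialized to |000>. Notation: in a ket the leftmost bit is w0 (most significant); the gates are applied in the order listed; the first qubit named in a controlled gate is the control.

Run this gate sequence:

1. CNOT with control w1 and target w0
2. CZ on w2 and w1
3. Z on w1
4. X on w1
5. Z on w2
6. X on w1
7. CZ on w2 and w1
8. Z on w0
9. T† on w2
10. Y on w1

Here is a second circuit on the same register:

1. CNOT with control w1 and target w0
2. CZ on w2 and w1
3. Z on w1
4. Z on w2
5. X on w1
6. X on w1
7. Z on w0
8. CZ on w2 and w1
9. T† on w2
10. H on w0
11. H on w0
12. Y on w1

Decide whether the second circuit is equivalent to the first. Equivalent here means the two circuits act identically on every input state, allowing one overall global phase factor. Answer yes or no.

Yes: on every input state the two circuits agree up to one overall phase factor.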